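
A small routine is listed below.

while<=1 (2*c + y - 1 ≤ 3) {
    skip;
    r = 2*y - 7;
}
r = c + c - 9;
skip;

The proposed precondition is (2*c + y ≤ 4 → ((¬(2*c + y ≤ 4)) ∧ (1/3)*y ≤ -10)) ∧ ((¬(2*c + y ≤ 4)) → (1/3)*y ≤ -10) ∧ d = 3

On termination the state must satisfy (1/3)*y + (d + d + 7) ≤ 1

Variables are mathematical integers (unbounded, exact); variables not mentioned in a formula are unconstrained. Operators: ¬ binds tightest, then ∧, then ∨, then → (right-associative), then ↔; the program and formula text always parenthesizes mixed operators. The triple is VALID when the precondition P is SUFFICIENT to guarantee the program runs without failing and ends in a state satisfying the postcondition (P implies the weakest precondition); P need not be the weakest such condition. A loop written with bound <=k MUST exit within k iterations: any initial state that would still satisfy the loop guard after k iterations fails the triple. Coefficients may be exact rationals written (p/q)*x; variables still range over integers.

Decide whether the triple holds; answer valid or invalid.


Working backward. After the program, the postcondition (1/3)*y + (d + d + 7) ≤ 1 must hold; in canonical form it is 2*d + (1/3)*y ≤ -6.
Before skip: 2*d + (1/3)*y ≤ -6
Before r := c + c - 9: 2*d + (1/3)*y ≤ -6
Before the loop (bound <=1), unroll the exhaustion recursion (WP_0 = exit-now case; WP_j = one more guarded iteration, up to j = 1):
  WP_0: (¬(2*c + y ≤ 4)) ∧ 2*d + (1/3)*y ≤ -6
  WP_1: (2*c + y ≤ 4 → ((¬(2*c + y ≤ 4)) ∧ 2*d + (1/3)*y ≤ -6)) ∧ ((¬(2*c + y ≤ 4)) → 2*d + (1/3)*y ≤ -6)
So before the loop: (2*c + y ≤ 4 → ((¬(2*c + y ≤ 4)) ∧ 2*d + (1/3)*y ≤ -6)) ∧ ((¬(2*c + y ≤ 4)) → 2*d + (1/3)*y ≤ -6)
The weakest precondition is (2*c + y ≤ 4 → ((¬(2*c + y ≤ 4)) ∧ 2*d + (1/3)*y ≤ -6)) ∧ ((¬(2*c + y ≤ 4)) → 2*d + (1/3)*y ≤ -6).
Check whether (2*c + y ≤ 4 → ((¬(2*c + y ≤ 4)) ∧ (1/3)*y ≤ -10)) ∧ ((¬(2*c + y ≤ 4)) → (1/3)*y ≤ -10) ∧ d = 3 implies it.
Countermodel: at the initial state c = 18, d = 3, y = -31, the precondition holds but the weakest precondition fails.
Answer: invalid


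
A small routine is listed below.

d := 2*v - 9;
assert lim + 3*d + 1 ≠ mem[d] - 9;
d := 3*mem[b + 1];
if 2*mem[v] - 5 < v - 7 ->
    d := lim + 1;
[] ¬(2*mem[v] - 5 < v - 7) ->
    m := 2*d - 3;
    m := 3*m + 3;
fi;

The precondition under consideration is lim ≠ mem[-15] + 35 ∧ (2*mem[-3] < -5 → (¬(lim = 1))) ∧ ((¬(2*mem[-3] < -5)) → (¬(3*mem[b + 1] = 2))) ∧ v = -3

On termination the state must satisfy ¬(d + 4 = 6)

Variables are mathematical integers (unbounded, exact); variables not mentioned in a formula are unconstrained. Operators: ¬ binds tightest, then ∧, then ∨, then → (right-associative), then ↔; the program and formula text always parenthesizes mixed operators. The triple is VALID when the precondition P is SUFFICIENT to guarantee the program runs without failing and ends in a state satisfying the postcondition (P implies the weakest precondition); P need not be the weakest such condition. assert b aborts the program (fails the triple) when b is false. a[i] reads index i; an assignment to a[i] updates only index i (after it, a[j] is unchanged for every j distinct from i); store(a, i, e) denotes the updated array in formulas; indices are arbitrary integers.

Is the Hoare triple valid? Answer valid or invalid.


Working backward. After the program, the postcondition ¬(d + 4 = 6) must hold; in canonical form it is ¬(d = 2).
Then branch requires ¬(lim = 1); else branch requires ¬(d = 2).
Before the if: (2*mem[v] < v - 2 → (¬(lim = 1))) ∧ ((¬(2*mem[v] < v - 2)) → (¬(d = 2)))
Before d := 3*mem[b + 1]: (2*mem[v] < v - 2 → (¬(lim = 1))) ∧ ((¬(2*mem[v] < v - 2)) → (¬(3*mem[b + 1] = 2)))
Before assert lim + 3*d + 1 ≠ mem[d] - 9: 3*d + lim ≠ mem[d] - 10 ∧ (2*mem[v] < v - 2 → (¬(lim = 1))) ∧ ((¬(2*mem[v] < v - 2)) → (¬(3*mem[b + 1] = 2)))
Before d := 2*v - 9: lim + 6*v ≠ mem[2*v - 9] + 17 ∧ (2*mem[v] < v - 2 → (¬(lim = 1))) ∧ ((¬(2*mem[v] < v - 2)) → (¬(3*mem[b + 1] = 2)))
The weakest precondition is lim + 6*v ≠ mem[2*v - 9] + 17 ∧ (2*mem[v] < v - 2 → (¬(lim = 1))) ∧ ((¬(2*mem[v] < v - 2)) → (¬(3*mem[b + 1] = 2))).
Check whether lim ≠ mem[-15] + 35 ∧ (2*mem[-3] < -5 → (¬(lim = 1))) ∧ ((¬(2*mem[-3] < -5)) → (¬(3*mem[b + 1] = 2))) ∧ v = -3 implies it.
Every state satisfying the precondition satisfies the weakest precondition: the implication holds.
Answer: valid


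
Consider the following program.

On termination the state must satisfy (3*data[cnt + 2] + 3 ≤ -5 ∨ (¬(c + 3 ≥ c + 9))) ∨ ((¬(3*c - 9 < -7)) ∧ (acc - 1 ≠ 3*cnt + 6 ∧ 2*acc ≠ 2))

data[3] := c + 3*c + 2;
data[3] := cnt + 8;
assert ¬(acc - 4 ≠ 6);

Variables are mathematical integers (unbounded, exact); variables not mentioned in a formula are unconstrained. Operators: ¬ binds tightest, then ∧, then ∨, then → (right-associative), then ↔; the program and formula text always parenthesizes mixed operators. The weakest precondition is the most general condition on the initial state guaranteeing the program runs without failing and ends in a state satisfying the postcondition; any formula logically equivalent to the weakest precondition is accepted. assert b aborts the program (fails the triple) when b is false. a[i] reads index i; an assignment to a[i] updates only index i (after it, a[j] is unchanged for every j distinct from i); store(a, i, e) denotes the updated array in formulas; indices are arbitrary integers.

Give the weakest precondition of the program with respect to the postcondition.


Working backward. After the program, the postcondition (3*data[cnt + 2] + 3 ≤ -5 ∨ (¬(c + 3 ≥ c + 9))) ∨ ((¬(3*c - 9 < -7)) ∧ (acc - 1 ≠ 3*cnt + 6 ∧ 2*acc ≠ 2)) must hold; in canonical form it is true.
Before assert ¬(acc - 4 ≠ 6): ¬(acc ≠ 10)
Before data[3] := cnt + 8: ¬(acc ≠ 10)
Before data[3] := c + 3*c + 2: ¬(acc ≠ 10)
Answer: WP = ¬(acc ≠ 10)


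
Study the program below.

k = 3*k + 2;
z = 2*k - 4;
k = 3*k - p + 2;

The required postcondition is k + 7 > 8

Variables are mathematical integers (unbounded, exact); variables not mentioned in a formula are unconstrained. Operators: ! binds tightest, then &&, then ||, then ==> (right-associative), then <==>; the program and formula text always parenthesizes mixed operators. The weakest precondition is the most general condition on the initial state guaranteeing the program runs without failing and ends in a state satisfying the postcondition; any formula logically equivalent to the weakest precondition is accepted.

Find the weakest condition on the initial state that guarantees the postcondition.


Working backward. After the program, the postcondition k + 7 > 8 must hold; in canonical form it is k > 1.
Before k := 3*k - p + 2: 3*k > p - 1
Before z := 2*k - 4: 3*k > p - 1
Before k := 3*k + 2: 9*k > p - 7
Answer: WP = 9*k > p - 7


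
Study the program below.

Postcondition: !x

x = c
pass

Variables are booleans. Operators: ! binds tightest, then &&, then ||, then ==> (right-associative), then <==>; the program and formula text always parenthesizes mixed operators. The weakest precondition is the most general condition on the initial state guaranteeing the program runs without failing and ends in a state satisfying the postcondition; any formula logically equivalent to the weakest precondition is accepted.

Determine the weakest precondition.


Working backward. After the program, !x must hold.
Before skip: !x
Before x := c: !c
Answer: WP = !c


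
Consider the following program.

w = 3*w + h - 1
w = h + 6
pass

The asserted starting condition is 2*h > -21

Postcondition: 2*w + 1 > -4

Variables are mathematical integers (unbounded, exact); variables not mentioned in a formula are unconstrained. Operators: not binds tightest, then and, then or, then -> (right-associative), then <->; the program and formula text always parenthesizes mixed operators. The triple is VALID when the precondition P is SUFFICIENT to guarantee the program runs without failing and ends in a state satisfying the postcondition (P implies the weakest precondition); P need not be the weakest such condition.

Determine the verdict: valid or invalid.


Working backward. After the program, the postcondition 2*w + 1 > -4 must hold; in canonical form it is 2*w > -5.
Before skip: 2*w > -5
Before w := h + 6: 2*h > -17
Before w := 3*w + h - 1: 2*h > -17
The weakest precondition is 2*h > -17.
Check whether 2*h > -21 implies it.
Countermodel: at the initial state h = -10, the precondition holds but the weakest precondition fails.
Answer: invalid


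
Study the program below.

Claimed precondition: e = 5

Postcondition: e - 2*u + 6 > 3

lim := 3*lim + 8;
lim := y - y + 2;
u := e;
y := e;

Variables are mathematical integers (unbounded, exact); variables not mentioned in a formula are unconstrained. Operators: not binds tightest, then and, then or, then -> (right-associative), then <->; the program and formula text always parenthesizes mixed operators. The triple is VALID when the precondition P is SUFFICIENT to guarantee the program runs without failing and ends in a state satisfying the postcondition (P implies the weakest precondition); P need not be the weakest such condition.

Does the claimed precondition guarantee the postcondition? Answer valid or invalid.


Working backward. After the program, the postcondition e - 2*u + 6 > 3 must hold; in canonical form it is e > 2*u - 3.
Before y := e: e > 2*u - 3
Before u := e: e < 3
Before lim := y - y + 2: e < 3
Before lim := 3*lim + 8: e < 3
The weakest precondition is e < 3.
Check whether e = 5 implies it.
Countermodel: at the initial state e = 5, the precondition holds but the weakest precondition fails.
Answer: invalid


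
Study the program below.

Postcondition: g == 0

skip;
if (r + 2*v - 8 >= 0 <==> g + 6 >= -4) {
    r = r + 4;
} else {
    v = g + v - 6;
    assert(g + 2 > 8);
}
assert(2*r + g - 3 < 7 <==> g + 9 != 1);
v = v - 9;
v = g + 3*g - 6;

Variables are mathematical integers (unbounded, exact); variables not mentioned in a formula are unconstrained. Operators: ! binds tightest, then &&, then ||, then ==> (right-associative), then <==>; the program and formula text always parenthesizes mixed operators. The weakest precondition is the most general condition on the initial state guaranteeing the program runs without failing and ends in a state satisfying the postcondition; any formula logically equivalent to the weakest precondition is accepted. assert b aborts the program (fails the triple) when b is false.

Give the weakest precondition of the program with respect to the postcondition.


Working backward. After the program, g == 0 must hold.
Before v := g + 3*g - 6: g == 0
Before v := v - 9: g == 0
Before assert 2*r + g - 3 < 7 <==> g + 9 != 1: (g + 2*r < 10 <==> g != -8) && g == 0
Then branch requires (g + 2*r < 2 <==> g != -8) && g == 0; else branch requires g > 6 && (g + 2*r < 10 <==> g != -8) && g == 0.
Before the if: ((r + 2*v >= 8 <==> g >= -10) ==> ((g + 2*r < 2 <==> g != -8) && g == 0)) && ((!(r + 2*v >= 8 <==> g >= -10)) ==> (g > 6 && (g + 2*r < 10 <==> g != -8) && g == 0))
Before skip: ((r + 2*v >= 8 <==> g >= -10) ==> ((g + 2*r < 2 <==> g != -8) && g == 0)) && ((!(r + 2*v >= 8 <==> g >= -10)) ==> (g > 6 && (g + 2*r < 10 <==> g != -8) && g == 0))
Answer: WP = ((r + 2*v >= 8 <==> g >= -10) ==> ((g + 2*r < 2 <==> g != -8) && g == 0)) && ((!(r + 2*v >= 8 <==> g >= -10)) ==> (g > 6 && (g + 2*r < 10 <==> g != -8) && g == 0))


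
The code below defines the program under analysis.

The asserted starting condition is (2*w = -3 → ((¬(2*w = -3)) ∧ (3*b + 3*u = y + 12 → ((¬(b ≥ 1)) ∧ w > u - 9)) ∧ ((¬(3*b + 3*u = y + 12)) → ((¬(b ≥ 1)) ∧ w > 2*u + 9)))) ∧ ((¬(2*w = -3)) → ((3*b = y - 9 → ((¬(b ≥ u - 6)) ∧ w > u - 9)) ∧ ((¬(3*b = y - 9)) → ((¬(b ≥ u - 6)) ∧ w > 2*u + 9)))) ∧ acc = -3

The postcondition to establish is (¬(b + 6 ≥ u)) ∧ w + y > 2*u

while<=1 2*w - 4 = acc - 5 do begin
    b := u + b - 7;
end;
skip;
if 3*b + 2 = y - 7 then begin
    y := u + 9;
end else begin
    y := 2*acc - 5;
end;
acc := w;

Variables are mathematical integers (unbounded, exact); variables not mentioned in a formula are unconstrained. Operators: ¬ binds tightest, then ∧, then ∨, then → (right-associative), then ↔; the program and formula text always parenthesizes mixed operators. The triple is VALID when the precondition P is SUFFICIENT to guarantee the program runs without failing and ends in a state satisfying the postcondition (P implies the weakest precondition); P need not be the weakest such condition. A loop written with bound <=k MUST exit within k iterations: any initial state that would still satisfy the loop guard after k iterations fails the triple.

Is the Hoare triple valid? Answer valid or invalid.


Working backward. After the program, the postcondition (¬(b + 6 ≥ u)) ∧ w + y > 2*u must hold; in canonical form it is (¬(b ≥ u - 6)) ∧ w + y > 2*u.
Before acc := w: (¬(b ≥ u - 6)) ∧ w + y > 2*u
Then branch requires (¬(b ≥ u - 6)) ∧ w > u - 9; else branch requires (¬(b ≥ u - 6)) ∧ 2*acc + w > 2*u + 5.
Before the if: (3*b = y - 9 → ((¬(b ≥ u - 6)) ∧ w > u - 9)) ∧ ((¬(3*b = y - 9)) → ((¬(b ≥ u - 6)) ∧ 2*acc + w > 2*u + 5))
Before skip: (3*b = y - 9 → ((¬(b ≥ u - 6)) ∧ w > u - 9)) ∧ ((¬(3*b = y - 9)) → ((¬(b ≥ u - 6)) ∧ 2*acc + w > 2*u + 5))
Before the loop (bound <=1), unroll the exhaustion recursion (WP_0 = exit-now case; WP_j = one more guarded iteration, up to j = 1):
  WP_0: (¬(2*w = acc - 1)) ∧ (3*b = y - 9 → ((¬(b ≥ u - 6)) ∧ w > u - 9)) ∧ ((¬(3*b = y - 9)) → ((¬(b ≥ u - 6)) ∧ 2*acc + w > 2*u + 5))
  WP_1: (2*w = acc - 1 → ((¬(2*w = acc - 1)) ∧ (3*b + 3*u = y + 12 → ((¬(b ≥ 1)) ∧ w > u - 9)) ∧ ((¬(3*b + 3*u = y + 12)) → ((¬(b ≥ 1)) ∧ 2*acc + w > 2*u + 5)))) ∧ ((¬(2*w = acc - 1)) → ((3*b = y - 9 → ((¬(b ≥ u - 6)) ∧ w > u - 9)) ∧ ((¬(3*b = y - 9)) → ((¬(b ≥ u - 6)) ∧ 2*acc + w > 2*u + 5))))
So before the loop: (2*w = acc - 1 → ((¬(2*w = acc - 1)) ∧ (3*b + 3*u = y + 12 → ((¬(b ≥ 1)) ∧ w > u - 9)) ∧ ((¬(3*b + 3*u = y + 12)) → ((¬(b ≥ 1)) ∧ 2*acc + w > 2*u + 5)))) ∧ ((¬(2*w = acc - 1)) → ((3*b = y - 9 → ((¬(b ≥ u - 6)) ∧ w > u - 9)) ∧ ((¬(3*b = y - 9)) → ((¬(b ≥ u - 6)) ∧ 2*acc + w > 2*u + 5))))
The weakest precondition is (2*w = acc - 1 → ((¬(2*w = acc - 1)) ∧ (3*b + 3*u = y + 12 → ((¬(b ≥ 1)) ∧ w > u - 9)) ∧ ((¬(3*b + 3*u = y + 12)) → ((¬(b ≥ 1)) ∧ 2*acc + w > 2*u + 5)))) ∧ ((¬(2*w = acc - 1)) → ((3*b = y - 9 → ((¬(b ≥ u - 6)) ∧ w > u - 9)) ∧ ((¬(3*b = y - 9)) → ((¬(b ≥ u - 6)) ∧ 2*acc + w > 2*u + 5)))).
Check whether (2*w = -3 → ((¬(2*w = -3)) ∧ (3*b + 3*u = y + 12 → ((¬(b ≥ 1)) ∧ w > u - 9)) ∧ ((¬(3*b + 3*u = y + 12)) → ((¬(b ≥ 1)) ∧ w > 2*u + 9)))) ∧ ((¬(2*w = -3)) → ((3*b = y - 9 → ((¬(b ≥ u - 6)) ∧ w > u - 9)) ∧ ((¬(3*b = y - 9)) → ((¬(b ≥ u - 6)) ∧ w > 2*u + 9)))) ∧ acc = -3 implies it.
Countermodel: at the initial state acc = -3, b = -14, u = -7, w = -4, y = -32, the precondition holds but the weakest precondition fails.
Answer: invalid


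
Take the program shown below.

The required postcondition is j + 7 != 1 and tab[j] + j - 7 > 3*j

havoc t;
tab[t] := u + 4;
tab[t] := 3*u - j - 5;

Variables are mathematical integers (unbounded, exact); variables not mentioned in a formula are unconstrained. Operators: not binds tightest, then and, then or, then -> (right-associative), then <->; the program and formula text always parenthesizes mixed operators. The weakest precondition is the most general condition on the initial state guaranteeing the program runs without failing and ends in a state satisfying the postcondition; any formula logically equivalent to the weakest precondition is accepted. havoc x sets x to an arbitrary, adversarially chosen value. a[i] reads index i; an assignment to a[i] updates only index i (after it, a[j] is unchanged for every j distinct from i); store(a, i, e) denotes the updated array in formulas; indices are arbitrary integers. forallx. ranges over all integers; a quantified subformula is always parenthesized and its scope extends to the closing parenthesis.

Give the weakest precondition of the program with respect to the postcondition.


Working backward. After the program, the postcondition j + 7 != 1 and tab[j] + j - 7 > 3*j must hold; in canonical form it is j != -6 and tab[j] > 2*j + 7.
Before tab[t] := 3*u - j - 5: j != -6 and store(tab, t, -j + 3*u - 5)[j] > 2*j + 7
Before tab[t] := u + 4: j != -6 and store(store(tab, t, u + 4), t, -j + 3*u - 5)[j] > 2*j + 7
Before havoc t: forall t_1. (j != -6 and store(store(tab, t_1, u + 4), t_1, -j + 3*u - 5)[j] > 2*j + 7)
Answer: WP = forall t_1. (j != -6 and store(store(tab, t_1, u + 4), t_1, -j + 3*u - 5)[j] > 2*j + 7)


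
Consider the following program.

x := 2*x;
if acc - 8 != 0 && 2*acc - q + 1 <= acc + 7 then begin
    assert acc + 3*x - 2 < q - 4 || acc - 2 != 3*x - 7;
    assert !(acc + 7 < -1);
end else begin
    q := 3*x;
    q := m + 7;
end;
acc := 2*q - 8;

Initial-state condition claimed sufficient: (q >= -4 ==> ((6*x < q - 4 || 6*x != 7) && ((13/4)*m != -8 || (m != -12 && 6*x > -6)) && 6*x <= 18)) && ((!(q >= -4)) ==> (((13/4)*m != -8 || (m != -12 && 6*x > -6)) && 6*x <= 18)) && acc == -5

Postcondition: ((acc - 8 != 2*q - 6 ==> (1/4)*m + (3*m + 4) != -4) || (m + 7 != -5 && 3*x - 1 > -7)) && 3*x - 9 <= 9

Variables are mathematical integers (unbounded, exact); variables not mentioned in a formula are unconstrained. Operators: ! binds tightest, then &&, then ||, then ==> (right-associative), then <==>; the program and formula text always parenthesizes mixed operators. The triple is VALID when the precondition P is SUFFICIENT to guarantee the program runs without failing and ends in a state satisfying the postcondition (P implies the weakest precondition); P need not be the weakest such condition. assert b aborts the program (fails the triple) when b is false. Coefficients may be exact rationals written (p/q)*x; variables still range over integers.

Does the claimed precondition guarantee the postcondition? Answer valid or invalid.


Working backward. After the program, the postcondition ((acc - 8 != 2*q - 6 ==> (1/4)*m + (3*m + 4) != -4) || (m + 7 != -5 && 3*x - 1 > -7)) && 3*x - 9 <= 9 must hold; in canonical form it is ((acc != 2*q + 2 ==> (13/4)*m != -8) || (m != -12 && 3*x > -6)) && 3*x <= 18.
Before acc := 2*q - 8: ((13/4)*m != -8 || (m != -12 && 3*x > -6)) && 3*x <= 18
Then branch requires (acc + 3*x < q - 2 || acc != 3*x - 5) && (!(acc < -8)) && ((13/4)*m != -8 || (m != -12 && 3*x > -6)) && 3*x <= 18; else branch requires ((13/4)*m != -8 || (m != -12 && 3*x > -6)) && 3*x <= 18.
Before the if: ((acc != 8 && acc <= q + 6) ==> ((acc + 3*x < q - 2 || acc != 3*x - 5) && (!(acc < -8)) && ((13/4)*m != -8 || (m != -12 && 3*x > -6)) && 3*x <= 18)) && ((!(acc != 8 && acc <= q + 6)) ==> (((13/4)*m != -8 || (m != -12 && 3*x > -6)) && 3*x <= 18))
Before x := 2*x: ((acc != 8 && acc <= q + 6) ==> ((acc + 6*x < q - 2 || acc != 6*x - 5) && (!(acc < -8)) && ((13/4)*m != -8 || (m != -12 && 6*x > -6)) && 6*x <= 18)) && ((!(acc != 8 && acc <= q + 6)) ==> (((13/4)*m != -8 || (m != -12 && 6*x > -6)) && 6*x <= 18))
The weakest precondition is ((acc != 8 && acc <= q + 6) ==> ((acc + 6*x < q - 2 || acc != 6*x - 5) && (!(acc < -8)) && ((13/4)*m != -8 || (m != -12 && 6*x > -6)) && 6*x <= 18)) && ((!(acc != 8 && acc <= q + 6)) ==> (((13/4)*m != -8 || (m != -12 && 6*x > -6)) && 6*x <= 18)).
Check whether (q >= -4 ==> ((6*x < q - 4 || 6*x != 7) && ((13/4)*m != -8 || (m != -12 && 6*x > -6)) && 6*x <= 18)) && ((!(q >= -4)) ==> (((13/4)*m != -8 || (m != -12 && 6*x > -6)) && 6*x <= 18)) && acc == -5 implies it.
Countermodel: at the initial state acc = -5, m = 0, q = -5, x = 0, the precondition holds but the weakest precondition fails.
Answer: invalid


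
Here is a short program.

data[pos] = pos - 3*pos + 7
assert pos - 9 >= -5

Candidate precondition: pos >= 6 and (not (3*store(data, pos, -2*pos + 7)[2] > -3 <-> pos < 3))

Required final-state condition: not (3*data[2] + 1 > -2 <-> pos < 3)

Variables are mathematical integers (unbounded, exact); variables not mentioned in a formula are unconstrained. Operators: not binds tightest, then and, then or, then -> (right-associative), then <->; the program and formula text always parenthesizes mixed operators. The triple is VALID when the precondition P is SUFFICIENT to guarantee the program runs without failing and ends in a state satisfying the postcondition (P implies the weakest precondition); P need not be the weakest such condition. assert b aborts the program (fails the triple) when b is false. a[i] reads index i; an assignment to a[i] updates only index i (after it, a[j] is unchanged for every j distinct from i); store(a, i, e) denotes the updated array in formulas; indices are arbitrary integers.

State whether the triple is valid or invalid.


Working backward. After the program, the postcondition not (3*data[2] + 1 > -2 <-> pos < 3) must hold; in canonical form it is not (3*data[2] > -3 <-> pos < 3).
Before assert pos - 9 >= -5: pos >= 4 and (not (3*data[2] > -3 <-> pos < 3))
Before data[pos] := pos - 3*pos + 7: pos >= 4 and (not (3*store(data, pos, -2*pos + 7)[2] > -3 <-> pos < 3))
The weakest precondition is pos >= 4 and (not (3*store(data, pos, -2*pos + 7)[2] > -3 <-> pos < 3)).
Check whether pos >= 6 and (not (3*store(data, pos, -2*pos + 7)[2] > -3 <-> pos < 3)) implies it.
Every state satisfying the precondition satisfies the weakest precondition: the implication holds.
Answer: valid


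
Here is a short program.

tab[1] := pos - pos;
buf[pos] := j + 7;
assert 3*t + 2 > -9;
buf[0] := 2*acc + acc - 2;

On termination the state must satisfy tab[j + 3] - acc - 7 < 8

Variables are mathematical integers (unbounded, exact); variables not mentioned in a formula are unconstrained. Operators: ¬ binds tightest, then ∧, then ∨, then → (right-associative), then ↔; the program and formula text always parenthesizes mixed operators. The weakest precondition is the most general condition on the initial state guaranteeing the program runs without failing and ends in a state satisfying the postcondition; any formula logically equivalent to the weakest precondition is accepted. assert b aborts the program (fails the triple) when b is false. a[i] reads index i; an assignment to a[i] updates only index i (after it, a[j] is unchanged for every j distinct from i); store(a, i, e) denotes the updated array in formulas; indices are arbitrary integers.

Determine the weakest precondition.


Working backward. After the program, the postcondition tab[j + 3] - acc - 7 < 8 must hold; in canonical form it is tab[j + 3] < acc + 15.
Before buf[0] := 2*acc + acc - 2: tab[j + 3] < acc + 15
Before assert 3*t + 2 > -9: 3*t > -11 ∧ tab[j + 3] < acc + 15
Before buf[pos] := j + 7: 3*t > -11 ∧ tab[j + 3] < acc + 15
Before tab[1] := pos - pos: 3*t > -11 ∧ store(tab, 1, 0)[j + 3] < acc + 15
Answer: WP = 3*t > -11 ∧ store(tab, 1, 0)[j + 3] < acc + 15


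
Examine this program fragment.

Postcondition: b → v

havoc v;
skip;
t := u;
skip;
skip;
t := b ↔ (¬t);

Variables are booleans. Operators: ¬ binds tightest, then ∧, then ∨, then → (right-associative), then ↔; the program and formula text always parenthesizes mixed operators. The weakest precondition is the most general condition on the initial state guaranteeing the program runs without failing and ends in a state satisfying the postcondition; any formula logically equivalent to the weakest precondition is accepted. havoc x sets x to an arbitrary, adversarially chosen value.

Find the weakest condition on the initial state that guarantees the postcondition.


Working backward. After the program, b → v must hold.
Before t := b ↔ (¬t): b → v
Before skip: b → v
Before skip: b → v
Before t := u: b → v
Before skip: b → v
Before havoc v: ¬b
Answer: WP = ¬b


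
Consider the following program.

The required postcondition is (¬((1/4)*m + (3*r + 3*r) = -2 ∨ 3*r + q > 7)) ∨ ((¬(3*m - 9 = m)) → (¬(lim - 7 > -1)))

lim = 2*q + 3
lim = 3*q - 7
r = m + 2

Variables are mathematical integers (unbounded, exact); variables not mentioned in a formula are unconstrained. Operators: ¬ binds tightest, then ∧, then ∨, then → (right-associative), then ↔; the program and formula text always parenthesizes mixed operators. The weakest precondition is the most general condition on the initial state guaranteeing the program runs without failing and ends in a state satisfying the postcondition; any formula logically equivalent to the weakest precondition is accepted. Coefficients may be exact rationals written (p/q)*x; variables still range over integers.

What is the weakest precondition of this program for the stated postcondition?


Working backward. After the program, the postcondition (¬((1/4)*m + (3*r + 3*r) = -2 ∨ 3*r + q > 7)) ∨ ((¬(3*m - 9 = m)) → (¬(lim - 7 > -1))) must hold; in canonical form it is (¬((1/4)*m + 6*r = -2 ∨ q + 3*r > 7)) ∨ ((¬(2*m = 9)) → (¬(lim > 6))).
Before r := m + 2: (¬((25/4)*m = -14 ∨ 3*m + q > 1)) ∨ ((¬(2*m = 9)) → (¬(lim > 6)))
Before lim := 3*q - 7: (¬((25/4)*m = -14 ∨ 3*m + q > 1)) ∨ ((¬(2*m = 9)) → (¬(3*q > 13)))
Before lim := 2*q + 3: (¬((25/4)*m = -14 ∨ 3*m + q > 1)) ∨ ((¬(2*m = 9)) → (¬(3*q > 13)))
Answer: WP = (¬((25/4)*m = -14 ∨ 3*m + q > 1)) ∨ ((¬(2*m = 9)) → (¬(3*q > 13)))


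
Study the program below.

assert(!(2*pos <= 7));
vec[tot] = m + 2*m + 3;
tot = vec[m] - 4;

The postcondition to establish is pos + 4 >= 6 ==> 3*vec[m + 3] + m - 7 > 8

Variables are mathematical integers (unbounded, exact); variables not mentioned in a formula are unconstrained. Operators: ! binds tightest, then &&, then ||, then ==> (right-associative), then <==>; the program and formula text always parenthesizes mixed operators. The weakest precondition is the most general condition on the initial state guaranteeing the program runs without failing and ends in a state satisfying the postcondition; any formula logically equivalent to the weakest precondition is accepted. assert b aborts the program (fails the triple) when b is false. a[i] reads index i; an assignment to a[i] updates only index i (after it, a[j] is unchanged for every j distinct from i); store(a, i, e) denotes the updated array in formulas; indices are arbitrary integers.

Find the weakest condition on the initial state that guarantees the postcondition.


Working backward. After the program, the postcondition pos + 4 >= 6 ==> 3*vec[m + 3] + m - 7 > 8 must hold; in canonical form it is pos >= 2 ==> 3*vec[m + 3] + m > 15.
Before tot := vec[m] - 4: pos >= 2 ==> 3*vec[m + 3] + m > 15
Before vec[tot] := m + 2*m + 3: pos >= 2 ==> 3*store(vec, tot, 3*m + 3)[m + 3] + m > 15
Before assert !(2*pos <= 7): (!(2*pos <= 7)) && (pos >= 2 ==> 3*store(vec, tot, 3*m + 3)[m + 3] + m > 15)
Answer: WP = (!(2*pos <= 7)) && (pos >= 2 ==> 3*store(vec, tot, 3*m + 3)[m + 3] + m > 15)


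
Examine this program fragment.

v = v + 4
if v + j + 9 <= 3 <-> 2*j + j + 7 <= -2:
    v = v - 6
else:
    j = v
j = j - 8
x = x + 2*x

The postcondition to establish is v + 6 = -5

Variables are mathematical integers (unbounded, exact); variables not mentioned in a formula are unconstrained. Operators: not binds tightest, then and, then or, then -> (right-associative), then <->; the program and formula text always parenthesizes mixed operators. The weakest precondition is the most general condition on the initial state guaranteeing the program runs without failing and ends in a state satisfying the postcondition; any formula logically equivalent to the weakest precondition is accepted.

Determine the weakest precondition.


Working backward. After the program, the postcondition v + 6 = -5 must hold; in canonical form it is v = -11.
Before x := x + 2*x: v = -11
Before j := j - 8: v = -11
Then branch requires v = -5; else branch requires v = -11.
Before the if: ((j + v <= -6 <-> 3*j <= -9) -> v = -5) and ((not (j + v <= -6 <-> 3*j <= -9)) -> v = -11)
Before v := v + 4: ((j + v <= -10 <-> 3*j <= -9) -> v = -9) and ((not (j + v <= -10 <-> 3*j <= -9)) -> v = -15)
Answer: WP = ((j + v <= -10 <-> 3*j <= -9) -> v = -9) and ((not (j + v <= -10 <-> 3*j <= -9)) -> v = -15)


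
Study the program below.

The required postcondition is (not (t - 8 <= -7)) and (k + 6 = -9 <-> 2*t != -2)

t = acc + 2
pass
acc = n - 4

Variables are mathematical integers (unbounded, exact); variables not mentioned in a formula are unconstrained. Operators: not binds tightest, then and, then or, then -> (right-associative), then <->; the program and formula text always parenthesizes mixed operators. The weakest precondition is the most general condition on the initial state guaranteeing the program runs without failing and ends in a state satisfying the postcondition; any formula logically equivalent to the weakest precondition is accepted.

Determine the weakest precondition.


Working backward. After the program, the postcondition (not (t - 8 <= -7)) and (k + 6 = -9 <-> 2*t != -2) must hold; in canonical form it is (not (t <= 1)) and (k = -15 <-> 2*t != -2).
Before acc := n - 4: (not (t <= 1)) and (k = -15 <-> 2*t != -2)
Before skip: (not (t <= 1)) and (k = -15 <-> 2*t != -2)
Before t := acc + 2: (not (acc <= -1)) and (k = -15 <-> 2*acc != -6)
Answer: WP = (not (acc <= -1)) and (k = -15 <-> 2*acc != -6)


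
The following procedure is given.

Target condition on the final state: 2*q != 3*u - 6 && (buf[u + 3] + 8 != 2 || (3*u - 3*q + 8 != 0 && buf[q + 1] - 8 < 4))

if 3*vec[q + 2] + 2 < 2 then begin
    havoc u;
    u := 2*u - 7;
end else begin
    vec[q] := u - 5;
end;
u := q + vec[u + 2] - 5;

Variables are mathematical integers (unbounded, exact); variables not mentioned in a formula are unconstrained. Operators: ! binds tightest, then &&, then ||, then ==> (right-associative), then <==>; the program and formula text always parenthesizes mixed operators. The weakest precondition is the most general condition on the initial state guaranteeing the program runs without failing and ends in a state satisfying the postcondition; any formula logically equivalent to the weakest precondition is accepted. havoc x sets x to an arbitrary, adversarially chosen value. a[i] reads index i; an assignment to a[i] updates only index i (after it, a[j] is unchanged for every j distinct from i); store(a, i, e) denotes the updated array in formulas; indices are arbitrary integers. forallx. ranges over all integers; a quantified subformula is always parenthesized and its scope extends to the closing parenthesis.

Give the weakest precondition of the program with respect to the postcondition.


Working backward. After the program, the postcondition 2*q != 3*u - 6 && (buf[u + 3] + 8 != 2 || (3*u - 3*q + 8 != 0 && buf[q + 1] - 8 < 4)) must hold; in canonical form it is 2*q != 3*u - 6 && (buf[u + 3] != -6 || (3*u != 3*q - 8 && buf[q + 1] < 12)).
Before u := q + vec[u + 2] - 5: 3*vec[u + 2] + q != 21 && (buf[vec[u + 2] + q - 2] != -6 || (3*vec[u + 2] != 7 && buf[q + 1] < 12))
Then branch requires forall u_1. (3*vec[2*u_1 - 5] + q != 21 && (buf[vec[2*u_1 - 5] + q - 2] != -6 || (3*vec[2*u_1 - 5] != 7 && buf[q + 1] < 12))); else branch requires 3*store(vec, q, u - 5)[u + 2] + q != 21 && (buf[store(vec, q, u - 5)[u + 2] + q - 2] != -6 || (3*store(vec, q, u - 5)[u + 2] != 7 && buf[q + 1] < 12)).
Before the if: (3*vec[q + 2] < 0 ==> (forall u_1. (3*vec[2*u_1 - 5] + q != 21 && (buf[vec[2*u_1 - 5] + q - 2] != -6 || (3*vec[2*u_1 - 5] != 7 && buf[q + 1] < 12))))) && ((!(3*vec[q + 2] < 0)) ==> (3*store(vec, q, u - 5)[u + 2] + q != 21 && (buf[store(vec, q, u - 5)[u + 2] + q - 2] != -6 || (3*store(vec, q, u - 5)[u + 2] != 7 && buf[q + 1] < 12))))
Answer: WP = (3*vec[q + 2] < 0 ==> (forall u_1. (3*vec[2*u_1 - 5] + q != 21 && (buf[vec[2*u_1 - 5] + q - 2] != -6 || (3*vec[2*u_1 - 5] != 7 && buf[q + 1] < 12))))) && ((!(3*vec[q + 2] < 0)) ==> (3*store(vec, q, u - 5)[u + 2] + q != 21 && (buf[store(vec, q, u - 5)[u + 2] + q - 2] != -6 || (3*store(vec, q, u - 5)[u + 2] != 7 && buf[q + 1] < 12))))


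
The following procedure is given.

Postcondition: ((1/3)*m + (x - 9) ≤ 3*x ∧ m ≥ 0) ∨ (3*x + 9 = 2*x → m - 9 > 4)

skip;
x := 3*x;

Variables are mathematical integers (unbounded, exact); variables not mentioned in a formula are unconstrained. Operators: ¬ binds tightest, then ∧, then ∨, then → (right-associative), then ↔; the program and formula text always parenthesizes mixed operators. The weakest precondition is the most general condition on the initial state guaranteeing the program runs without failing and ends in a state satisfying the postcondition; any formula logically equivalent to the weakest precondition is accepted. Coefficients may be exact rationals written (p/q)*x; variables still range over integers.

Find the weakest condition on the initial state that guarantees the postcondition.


Working backward. After the program, the postcondition ((1/3)*m + (x - 9) ≤ 3*x ∧ m ≥ 0) ∨ (3*x + 9 = 2*x → m - 9 > 4) must hold; in canonical form it is ((1/3)*m ≤ 2*x + 9 ∧ m ≥ 0) ∨ (x = -9 → m > 13).
Before x := 3*x: ((1/3)*m ≤ 6*x + 9 ∧ m ≥ 0) ∨ (3*x = -9 → m > 13)
Before skip: ((1/3)*m ≤ 6*x + 9 ∧ m ≥ 0) ∨ (3*x = -9 → m > 13)
Answer: WP = ((1/3)*m ≤ 6*x + 9 ∧ m ≥ 0) ∨ (3*x = -9 → m > 13)


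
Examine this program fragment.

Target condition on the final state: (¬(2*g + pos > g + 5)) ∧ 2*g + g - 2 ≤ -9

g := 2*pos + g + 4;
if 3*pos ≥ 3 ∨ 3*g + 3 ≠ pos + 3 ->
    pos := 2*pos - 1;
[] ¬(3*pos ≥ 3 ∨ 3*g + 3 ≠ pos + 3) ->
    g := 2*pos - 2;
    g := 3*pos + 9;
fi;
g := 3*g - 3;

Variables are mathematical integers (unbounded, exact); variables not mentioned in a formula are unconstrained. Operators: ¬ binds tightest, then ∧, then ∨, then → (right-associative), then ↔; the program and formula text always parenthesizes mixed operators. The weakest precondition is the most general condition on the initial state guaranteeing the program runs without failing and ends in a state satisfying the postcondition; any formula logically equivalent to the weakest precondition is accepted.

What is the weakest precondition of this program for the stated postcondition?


Working backward. After the program, the postcondition (¬(2*g + pos > g + 5)) ∧ 2*g + g - 2 ≤ -9 must hold; in canonical form it is (¬(g + pos > 5)) ∧ 3*g ≤ -7.
Before g := 3*g - 3: (¬(3*g + pos > 8)) ∧ 9*g ≤ 2
Then branch requires (¬(3*g + 2*pos > 9)) ∧ 9*g ≤ 2; else branch requires (¬(10*pos > -19)) ∧ 27*pos ≤ -79.
Before the if: ((3*pos ≥ 3 ∨ 3*g ≠ pos) → ((¬(3*g + 2*pos > 9)) ∧ 9*g ≤ 2)) ∧ ((¬(3*pos ≥ 3 ∨ 3*g ≠ pos)) → ((¬(10*pos > -19)) ∧ 27*pos ≤ -79))
Before g := 2*pos + g + 4: ((3*pos ≥ 3 ∨ 3*g + 5*pos ≠ -12) → ((¬(3*g + 8*pos > -3)) ∧ 9*g + 18*pos ≤ -34)) ∧ ((¬(3*pos ≥ 3 ∨ 3*g + 5*pos ≠ -12)) → ((¬(10*pos > -19)) ∧ 27*pos ≤ -79))
Answer: WP = ((3*pos ≥ 3 ∨ 3*g + 5*pos ≠ -12) → ((¬(3*g + 8*pos > -3)) ∧ 9*g + 18*pos ≤ -34)) ∧ ((¬(3*pos ≥ 3 ∨ 3*g + 5*pos ≠ -12)) → ((¬(10*pos > -19)) ∧ 27*pos ≤ -79))


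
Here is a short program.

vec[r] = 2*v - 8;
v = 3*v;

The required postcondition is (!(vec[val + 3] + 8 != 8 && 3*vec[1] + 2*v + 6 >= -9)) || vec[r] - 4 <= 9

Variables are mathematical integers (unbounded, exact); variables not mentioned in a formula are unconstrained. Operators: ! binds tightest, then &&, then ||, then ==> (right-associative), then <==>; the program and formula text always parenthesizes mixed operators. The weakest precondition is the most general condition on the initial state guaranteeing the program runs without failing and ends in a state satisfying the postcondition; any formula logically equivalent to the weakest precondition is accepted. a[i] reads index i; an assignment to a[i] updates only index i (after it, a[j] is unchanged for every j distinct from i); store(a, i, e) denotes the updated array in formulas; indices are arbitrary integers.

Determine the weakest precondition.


Working backward. After the program, the postcondition (!(vec[val + 3] + 8 != 8 && 3*vec[1] + 2*v + 6 >= -9)) || vec[r] - 4 <= 9 must hold; in canonical form it is (!(vec[val + 3] != 0 && 3*vec[1] + 2*v >= -15)) || vec[r] <= 13.
Before v := 3*v: (!(vec[val + 3] != 0 && 3*vec[1] + 6*v >= -15)) || vec[r] <= 13
Before vec[r] := 2*v - 8: (!(store(vec, r, 2*v - 8)[val + 3] != 0 && 3*store(vec, r, 2*v - 8)[1] + 6*v >= -15)) || store(vec, r, 2*v - 8)[r] <= 13
Answer: WP = (!(store(vec, r, 2*v - 8)[val + 3] != 0 && 3*store(vec, r, 2*v - 8)[1] + 6*v >= -15)) || store(vec, r, 2*v - 8)[r] <= 13


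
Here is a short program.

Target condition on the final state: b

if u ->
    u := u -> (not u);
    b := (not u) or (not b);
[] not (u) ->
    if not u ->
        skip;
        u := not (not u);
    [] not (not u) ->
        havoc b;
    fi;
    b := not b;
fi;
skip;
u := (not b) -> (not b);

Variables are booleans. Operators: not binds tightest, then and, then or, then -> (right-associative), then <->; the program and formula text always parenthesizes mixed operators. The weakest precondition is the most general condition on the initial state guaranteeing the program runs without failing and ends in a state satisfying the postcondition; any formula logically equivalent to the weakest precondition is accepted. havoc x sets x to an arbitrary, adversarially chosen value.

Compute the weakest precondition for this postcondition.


Working backward. After the program, b must hold.
Before u := (not b) -> (not b): b
Before skip: b
Then branch requires (not (u -> (not u))) or (not b); else branch requires ((not u) -> (not b)) and (not u).
Before the if: (u -> ((not (u -> (not u))) or (not b))) and ((not u) -> (((not u) -> (not b)) and (not u)))
Answer: WP = (u -> ((not (u -> (not u))) or (not b))) and ((not u) -> (((not u) -> (not b)) and (not u)))


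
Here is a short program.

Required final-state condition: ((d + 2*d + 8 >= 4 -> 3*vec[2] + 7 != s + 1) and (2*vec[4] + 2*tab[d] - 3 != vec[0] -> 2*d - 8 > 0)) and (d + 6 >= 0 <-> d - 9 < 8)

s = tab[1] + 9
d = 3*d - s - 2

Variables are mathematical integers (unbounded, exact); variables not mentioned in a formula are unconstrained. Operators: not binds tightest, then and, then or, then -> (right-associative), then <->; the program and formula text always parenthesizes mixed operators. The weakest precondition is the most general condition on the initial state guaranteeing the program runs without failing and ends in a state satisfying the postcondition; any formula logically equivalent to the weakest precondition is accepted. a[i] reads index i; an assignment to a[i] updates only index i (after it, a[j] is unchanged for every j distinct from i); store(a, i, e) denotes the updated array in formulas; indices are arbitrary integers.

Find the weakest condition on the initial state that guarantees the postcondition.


Working backward. After the program, the postcondition ((d + 2*d + 8 >= 4 -> 3*vec[2] + 7 != s + 1) and (2*vec[4] + 2*tab[d] - 3 != vec[0] -> 2*d - 8 > 0)) and (d + 6 >= 0 <-> d - 9 < 8) must hold; in canonical form it is (3*d >= -4 -> 3*vec[2] != s - 6) and (2*tab[d] + 2*vec[4] != vec[0] + 3 -> 2*d > 8) and (d >= -6 <-> d < 17).
Before d := 3*d - s - 2: (9*d >= 3*s + 2 -> 3*vec[2] != s - 6) and (2*tab[3*d - s - 2] + 2*vec[4] != vec[0] + 3 -> 6*d > 2*s + 12) and (3*d >= s - 4 <-> 3*d < s + 19)
Before s := tab[1] + 9: (9*d >= 3*tab[1] + 29 -> 3*vec[2] != tab[1] + 3) and (2*tab[-tab[1] + 3*d - 11] + 2*vec[4] != vec[0] + 3 -> 6*d > 2*tab[1] + 30) and (3*d >= tab[1] + 5 <-> 3*d < tab[1] + 28)
Answer: WP = (9*d >= 3*tab[1] + 29 -> 3*vec[2] != tab[1] + 3) and (2*tab[-tab[1] + 3*d - 11] + 2*vec[4] != vec[0] + 3 -> 6*d > 2*tab[1] + 30) and (3*d >= tab[1] + 5 <-> 3*d < tab[1] + 28)


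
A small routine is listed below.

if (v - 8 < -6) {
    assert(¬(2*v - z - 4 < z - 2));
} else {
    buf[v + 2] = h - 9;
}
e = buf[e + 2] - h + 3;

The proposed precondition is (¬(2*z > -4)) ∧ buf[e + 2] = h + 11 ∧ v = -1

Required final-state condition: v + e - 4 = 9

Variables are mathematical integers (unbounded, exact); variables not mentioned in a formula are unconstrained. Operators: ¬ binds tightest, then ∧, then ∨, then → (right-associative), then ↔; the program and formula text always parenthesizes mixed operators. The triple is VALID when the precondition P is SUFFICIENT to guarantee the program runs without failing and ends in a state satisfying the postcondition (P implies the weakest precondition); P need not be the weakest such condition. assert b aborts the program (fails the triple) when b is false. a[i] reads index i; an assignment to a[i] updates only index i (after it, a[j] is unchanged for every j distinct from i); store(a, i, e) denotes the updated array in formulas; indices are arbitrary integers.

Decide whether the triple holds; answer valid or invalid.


Working backward. After the program, the postcondition v + e - 4 = 9 must hold; in canonical form it is e + v = 13.
Before e := buf[e + 2] - h + 3: buf[e + 2] + v = h + 10
Then branch requires (¬(2*v < 2*z + 2)) ∧ buf[e + 2] + v = h + 10; else branch requires store(buf, v + 2, h - 9)[e + 2] + v = h + 10.
Before the if: (v < 2 → ((¬(2*v < 2*z + 2)) ∧ buf[e + 2] + v = h + 10)) ∧ ((¬(v < 2)) → store(buf, v + 2, h - 9)[e + 2] + v = h + 10)
The weakest precondition is (v < 2 → ((¬(2*v < 2*z + 2)) ∧ buf[e + 2] + v = h + 10)) ∧ ((¬(v < 2)) → store(buf, v + 2, h - 9)[e + 2] + v = h + 10).
Check whether (¬(2*z > -4)) ∧ buf[e + 2] = h + 11 ∧ v = -1 implies it.
Every state satisfying the precondition satisfies the weakest precondition: the implication holds.
Answer: valid
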